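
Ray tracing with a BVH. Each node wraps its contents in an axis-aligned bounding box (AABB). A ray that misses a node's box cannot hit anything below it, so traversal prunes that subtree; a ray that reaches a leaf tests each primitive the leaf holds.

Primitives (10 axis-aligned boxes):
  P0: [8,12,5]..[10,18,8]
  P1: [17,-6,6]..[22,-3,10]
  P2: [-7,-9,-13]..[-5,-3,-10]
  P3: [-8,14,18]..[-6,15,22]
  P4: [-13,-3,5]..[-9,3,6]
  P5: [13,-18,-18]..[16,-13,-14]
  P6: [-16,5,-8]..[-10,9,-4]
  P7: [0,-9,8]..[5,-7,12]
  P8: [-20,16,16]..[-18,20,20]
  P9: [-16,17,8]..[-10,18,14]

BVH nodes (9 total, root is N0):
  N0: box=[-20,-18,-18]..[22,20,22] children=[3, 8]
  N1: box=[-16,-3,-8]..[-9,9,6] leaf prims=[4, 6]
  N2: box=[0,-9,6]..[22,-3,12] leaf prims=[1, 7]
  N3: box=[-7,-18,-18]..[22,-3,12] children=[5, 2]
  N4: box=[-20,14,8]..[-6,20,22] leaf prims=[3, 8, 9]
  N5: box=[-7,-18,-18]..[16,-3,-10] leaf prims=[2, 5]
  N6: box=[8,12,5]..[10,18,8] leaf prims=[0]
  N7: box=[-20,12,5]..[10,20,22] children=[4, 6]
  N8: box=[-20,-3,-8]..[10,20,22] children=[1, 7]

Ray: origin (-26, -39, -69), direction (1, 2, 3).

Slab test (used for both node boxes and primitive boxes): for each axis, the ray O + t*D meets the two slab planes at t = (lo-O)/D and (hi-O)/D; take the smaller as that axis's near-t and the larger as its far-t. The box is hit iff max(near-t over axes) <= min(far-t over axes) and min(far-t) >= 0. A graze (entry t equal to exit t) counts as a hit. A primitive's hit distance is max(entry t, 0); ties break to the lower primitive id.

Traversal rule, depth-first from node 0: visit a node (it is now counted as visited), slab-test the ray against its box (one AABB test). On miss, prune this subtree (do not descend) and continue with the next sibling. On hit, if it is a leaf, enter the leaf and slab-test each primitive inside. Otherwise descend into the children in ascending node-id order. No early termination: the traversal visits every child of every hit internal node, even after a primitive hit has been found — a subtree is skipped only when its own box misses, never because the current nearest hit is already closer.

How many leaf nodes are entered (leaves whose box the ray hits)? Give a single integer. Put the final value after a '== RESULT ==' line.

Traverse from the root:
N0 x:[6,48] y:[21/2,59/2] z:[17,91/3] -> hit [17,59/2], descend [3, 8]
  N3 x:[19,48] y:[21/2,18] z:[17,27] -> miss, prune
  N8 x:[6,36] y:[18,59/2] z:[61/3,91/3] -> hit [61/3,59/2], descend [1, 7]
    N1 x:[10,17] y:[18,24] z:[61/3,25] -> miss, prune
    N7 x:[6,36] y:[51/2,59/2] z:[74/3,91/3] -> hit [51/2,59/2], descend [4, 6]
      N4 x:[6,20] y:[53/2,59/2] z:[77/3,91/3] -> miss, prune
      N6 x:[34,36] y:[51/2,57/2] z:[74/3,77/3] -> miss, prune

Visited [0, 3, 8, 1, 7, 4, 6]. Tests: 7 box, 0 leaf. Nearest: miss.

== RESULT ==
0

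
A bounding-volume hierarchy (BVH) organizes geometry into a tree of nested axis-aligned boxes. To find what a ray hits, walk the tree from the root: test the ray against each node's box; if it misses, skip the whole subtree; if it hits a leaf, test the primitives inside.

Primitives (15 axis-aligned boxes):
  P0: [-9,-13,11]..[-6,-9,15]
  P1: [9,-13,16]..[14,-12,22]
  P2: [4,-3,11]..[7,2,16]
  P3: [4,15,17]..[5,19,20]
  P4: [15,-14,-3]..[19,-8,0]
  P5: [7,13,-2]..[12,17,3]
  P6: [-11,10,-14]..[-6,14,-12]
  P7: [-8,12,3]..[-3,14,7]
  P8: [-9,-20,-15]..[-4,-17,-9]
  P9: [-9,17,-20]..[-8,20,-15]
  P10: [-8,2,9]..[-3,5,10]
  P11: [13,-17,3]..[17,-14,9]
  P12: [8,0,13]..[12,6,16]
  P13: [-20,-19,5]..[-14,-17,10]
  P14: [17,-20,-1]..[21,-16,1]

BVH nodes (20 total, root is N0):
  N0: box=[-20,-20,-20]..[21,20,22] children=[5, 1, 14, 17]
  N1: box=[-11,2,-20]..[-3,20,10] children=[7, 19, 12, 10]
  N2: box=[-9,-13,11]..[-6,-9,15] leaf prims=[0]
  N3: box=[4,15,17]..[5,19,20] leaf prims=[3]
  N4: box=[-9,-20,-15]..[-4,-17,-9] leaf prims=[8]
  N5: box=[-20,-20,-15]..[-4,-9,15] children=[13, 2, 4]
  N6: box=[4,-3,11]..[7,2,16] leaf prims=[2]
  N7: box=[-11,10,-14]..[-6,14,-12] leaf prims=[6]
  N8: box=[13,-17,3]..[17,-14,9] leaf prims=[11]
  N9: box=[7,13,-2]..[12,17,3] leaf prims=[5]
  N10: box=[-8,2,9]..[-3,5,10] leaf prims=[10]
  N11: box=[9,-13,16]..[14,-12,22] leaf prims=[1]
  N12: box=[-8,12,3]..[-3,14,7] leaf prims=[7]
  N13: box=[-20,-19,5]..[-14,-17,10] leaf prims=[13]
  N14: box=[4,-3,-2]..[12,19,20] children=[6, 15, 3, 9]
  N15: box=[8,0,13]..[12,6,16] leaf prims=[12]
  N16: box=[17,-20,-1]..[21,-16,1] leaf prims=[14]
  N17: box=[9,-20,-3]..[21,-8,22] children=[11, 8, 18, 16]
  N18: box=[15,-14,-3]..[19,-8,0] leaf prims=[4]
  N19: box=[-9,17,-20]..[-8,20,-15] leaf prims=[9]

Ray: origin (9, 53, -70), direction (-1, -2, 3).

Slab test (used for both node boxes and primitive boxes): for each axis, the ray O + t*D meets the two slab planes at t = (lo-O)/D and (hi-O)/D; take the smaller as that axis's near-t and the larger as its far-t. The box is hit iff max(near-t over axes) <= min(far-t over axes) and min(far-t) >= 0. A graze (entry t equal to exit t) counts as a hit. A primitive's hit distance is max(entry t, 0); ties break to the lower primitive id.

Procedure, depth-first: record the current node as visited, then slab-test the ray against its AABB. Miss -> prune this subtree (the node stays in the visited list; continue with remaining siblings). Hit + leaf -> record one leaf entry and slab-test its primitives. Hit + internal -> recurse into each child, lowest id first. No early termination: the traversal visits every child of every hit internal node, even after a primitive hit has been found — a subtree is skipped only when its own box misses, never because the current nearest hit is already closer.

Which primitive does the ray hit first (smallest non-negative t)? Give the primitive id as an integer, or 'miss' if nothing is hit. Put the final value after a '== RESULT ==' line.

Trace the traversal:
N0 x:[-12,29] y:[33/2,73/2] z:[50/3,92/3] -> hit [50/3,29], descend [1, 5, 14, 17]
  N1 x:[12,20] y:[33/2,51/2] z:[50/3,80/3] -> hit [50/3,20], descend [7, 10, 12, 19]
    N7 x:[15,20] y:[39/2,43/2] z:[56/3,58/3] -> miss, prune
    N10 x:[12,17] y:[24,51/2] z:[79/3,80/3] -> miss, prune
    N12 x:[12,17] y:[39/2,41/2] z:[73/3,77/3] -> miss, prune
    N19 x:[17,18] y:[33/2,18] z:[50/3,55/3] -> hit [17,18] leaf, test {P9@t=17}
  N5 x:[13,29] y:[31,73/2] z:[55/3,85/3] -> miss, prune
  N14 x:[-3,5] y:[17,28] z:[68/3,30] -> miss, prune
  N17 x:[-12,0] y:[61/2,73/2] z:[67/3,92/3] -> miss, prune

order=[0, 1, 7, 10, 12, 19, 5, 14, 17]  |boxes|=9  |leaves|=1  hit=P9

== RESULT ==
9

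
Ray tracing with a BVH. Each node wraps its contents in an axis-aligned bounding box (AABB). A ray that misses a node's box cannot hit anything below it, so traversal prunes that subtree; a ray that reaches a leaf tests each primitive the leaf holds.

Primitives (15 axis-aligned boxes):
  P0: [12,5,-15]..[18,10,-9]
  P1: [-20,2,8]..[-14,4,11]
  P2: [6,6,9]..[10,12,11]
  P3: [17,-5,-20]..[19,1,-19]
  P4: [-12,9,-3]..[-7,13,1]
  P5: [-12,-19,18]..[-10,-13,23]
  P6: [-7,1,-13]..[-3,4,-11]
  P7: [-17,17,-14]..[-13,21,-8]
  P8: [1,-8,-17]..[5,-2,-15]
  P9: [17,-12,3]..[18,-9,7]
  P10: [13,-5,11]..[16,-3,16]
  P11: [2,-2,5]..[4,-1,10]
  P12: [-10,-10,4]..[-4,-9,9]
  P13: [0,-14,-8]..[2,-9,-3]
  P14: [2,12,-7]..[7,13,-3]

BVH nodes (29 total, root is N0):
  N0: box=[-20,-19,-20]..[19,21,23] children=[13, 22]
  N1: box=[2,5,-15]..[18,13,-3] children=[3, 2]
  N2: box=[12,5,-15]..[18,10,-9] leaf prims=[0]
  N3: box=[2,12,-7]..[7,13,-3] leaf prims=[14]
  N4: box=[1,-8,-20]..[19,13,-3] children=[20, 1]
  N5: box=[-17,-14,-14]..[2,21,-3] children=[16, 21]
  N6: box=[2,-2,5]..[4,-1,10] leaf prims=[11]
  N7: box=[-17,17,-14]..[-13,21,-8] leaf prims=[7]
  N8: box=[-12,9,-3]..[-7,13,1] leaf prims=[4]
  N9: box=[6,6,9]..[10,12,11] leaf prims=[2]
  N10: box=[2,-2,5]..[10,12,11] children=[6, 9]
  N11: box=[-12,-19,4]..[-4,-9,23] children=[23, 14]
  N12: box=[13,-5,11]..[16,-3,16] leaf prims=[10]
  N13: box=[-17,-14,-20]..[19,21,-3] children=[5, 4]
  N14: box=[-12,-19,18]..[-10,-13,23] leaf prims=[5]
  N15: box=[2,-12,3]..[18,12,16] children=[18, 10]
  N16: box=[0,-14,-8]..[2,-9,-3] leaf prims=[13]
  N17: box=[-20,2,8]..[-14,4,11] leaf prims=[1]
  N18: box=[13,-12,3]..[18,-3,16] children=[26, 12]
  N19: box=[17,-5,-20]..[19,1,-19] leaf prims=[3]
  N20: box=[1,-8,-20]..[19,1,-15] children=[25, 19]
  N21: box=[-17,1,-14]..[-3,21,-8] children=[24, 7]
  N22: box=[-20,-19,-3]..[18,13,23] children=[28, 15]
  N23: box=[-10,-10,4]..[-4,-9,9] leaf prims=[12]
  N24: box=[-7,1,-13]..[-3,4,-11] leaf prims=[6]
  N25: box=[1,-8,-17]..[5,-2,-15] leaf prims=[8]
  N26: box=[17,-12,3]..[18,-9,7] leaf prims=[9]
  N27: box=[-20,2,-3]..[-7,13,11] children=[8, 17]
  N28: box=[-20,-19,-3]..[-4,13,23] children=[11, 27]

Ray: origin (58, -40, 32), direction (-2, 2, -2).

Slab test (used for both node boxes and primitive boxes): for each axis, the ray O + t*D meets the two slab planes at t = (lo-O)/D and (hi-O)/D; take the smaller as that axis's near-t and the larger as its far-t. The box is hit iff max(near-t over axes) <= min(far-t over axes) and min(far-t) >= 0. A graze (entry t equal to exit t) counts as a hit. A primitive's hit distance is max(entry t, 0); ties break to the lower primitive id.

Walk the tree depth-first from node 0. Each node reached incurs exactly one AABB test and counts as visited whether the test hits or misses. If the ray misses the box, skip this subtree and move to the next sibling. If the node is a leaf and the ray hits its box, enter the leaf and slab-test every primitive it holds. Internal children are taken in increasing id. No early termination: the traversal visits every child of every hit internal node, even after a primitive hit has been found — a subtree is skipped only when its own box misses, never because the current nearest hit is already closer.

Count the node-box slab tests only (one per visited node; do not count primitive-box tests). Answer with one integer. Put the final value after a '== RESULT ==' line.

Trace the traversal:
N0 x:[39/2,39] y:[21/2,61/2] z:[9/2,26] -> hit [39/2,26], descend [13, 22]
  N13 x:[39/2,75/2] y:[13,61/2] z:[35/2,26] -> hit [39/2,26], descend [4, 5]
    N4 x:[39/2,57/2] y:[16,53/2] z:[35/2,26] -> hit [39/2,26], descend [1, 20]
      N1 x:[20,28] y:[45/2,53/2] z:[35/2,47/2] -> hit [45/2,47/2], descend [2, 3]
        N2 x:[20,23] y:[45/2,25] z:[41/2,47/2] -> hit [45/2,23] leaf, test {P0@t=45/2}
        N3 x:[51/2,28] y:[26,53/2] z:[35/2,39/2] -> miss, prune
      N20 x:[39/2,57/2] y:[16,41/2] z:[47/2,26] -> miss, prune
    N5 x:[28,75/2] y:[13,61/2] z:[35/2,23] -> miss, prune
  N22 x:[20,39] y:[21/2,53/2] z:[9/2,35/2] -> miss, prune

Summary -> nodes [0, 13, 4, 1, 2, 3, 20, 5, 22]; box-tests=9; leaf-entries=1; first=P0

== RESULT ==
9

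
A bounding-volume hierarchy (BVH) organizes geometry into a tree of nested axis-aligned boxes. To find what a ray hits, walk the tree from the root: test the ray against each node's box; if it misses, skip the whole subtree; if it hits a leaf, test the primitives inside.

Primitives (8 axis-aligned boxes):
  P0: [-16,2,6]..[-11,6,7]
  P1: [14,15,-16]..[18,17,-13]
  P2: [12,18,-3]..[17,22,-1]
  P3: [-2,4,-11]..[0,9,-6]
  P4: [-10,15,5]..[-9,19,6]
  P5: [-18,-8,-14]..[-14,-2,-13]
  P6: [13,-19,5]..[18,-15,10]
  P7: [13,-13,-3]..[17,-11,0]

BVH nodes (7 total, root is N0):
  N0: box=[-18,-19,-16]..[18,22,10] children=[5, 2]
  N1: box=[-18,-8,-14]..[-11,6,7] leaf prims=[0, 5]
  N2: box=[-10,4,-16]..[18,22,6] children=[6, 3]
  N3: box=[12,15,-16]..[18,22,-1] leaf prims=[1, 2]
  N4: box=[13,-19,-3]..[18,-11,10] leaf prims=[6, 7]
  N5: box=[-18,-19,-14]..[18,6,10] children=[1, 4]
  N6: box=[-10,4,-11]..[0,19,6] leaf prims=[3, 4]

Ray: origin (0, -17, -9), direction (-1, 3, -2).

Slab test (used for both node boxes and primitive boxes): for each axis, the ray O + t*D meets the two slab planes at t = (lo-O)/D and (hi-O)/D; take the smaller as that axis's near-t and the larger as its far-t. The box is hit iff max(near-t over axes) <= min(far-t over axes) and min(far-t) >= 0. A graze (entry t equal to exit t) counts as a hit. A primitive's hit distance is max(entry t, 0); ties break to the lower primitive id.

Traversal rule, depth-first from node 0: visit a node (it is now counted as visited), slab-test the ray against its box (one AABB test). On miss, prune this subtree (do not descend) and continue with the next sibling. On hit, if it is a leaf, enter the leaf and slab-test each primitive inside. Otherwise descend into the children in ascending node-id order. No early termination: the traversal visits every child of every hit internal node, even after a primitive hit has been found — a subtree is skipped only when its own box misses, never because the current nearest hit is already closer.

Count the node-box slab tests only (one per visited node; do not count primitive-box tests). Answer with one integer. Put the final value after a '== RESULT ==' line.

Walk:
N0 x:[-18,18] y:[-2/3,13] z:[-19/2,7/2] -> hit [-2/3,7/2], descend [2, 5]
  N2 x:[-18,10] y:[7,13] z:[-15/2,7/2] -> miss, prune
  N5 x:[-18,18] y:[-2/3,23/3] z:[-19/2,5/2] -> hit [-2/3,5/2], descend [1, 4]
    N1 x:[11,18] y:[3,23/3] z:[-8,5/2] -> miss, prune
    N4 x:[-18,-13] y:[-2/3,2] z:[-19/2,-3] -> miss, prune

Summary -> nodes [0, 2, 5, 1, 4]; box-tests=5; leaf-entries=0; first=miss

== RESULT ==
5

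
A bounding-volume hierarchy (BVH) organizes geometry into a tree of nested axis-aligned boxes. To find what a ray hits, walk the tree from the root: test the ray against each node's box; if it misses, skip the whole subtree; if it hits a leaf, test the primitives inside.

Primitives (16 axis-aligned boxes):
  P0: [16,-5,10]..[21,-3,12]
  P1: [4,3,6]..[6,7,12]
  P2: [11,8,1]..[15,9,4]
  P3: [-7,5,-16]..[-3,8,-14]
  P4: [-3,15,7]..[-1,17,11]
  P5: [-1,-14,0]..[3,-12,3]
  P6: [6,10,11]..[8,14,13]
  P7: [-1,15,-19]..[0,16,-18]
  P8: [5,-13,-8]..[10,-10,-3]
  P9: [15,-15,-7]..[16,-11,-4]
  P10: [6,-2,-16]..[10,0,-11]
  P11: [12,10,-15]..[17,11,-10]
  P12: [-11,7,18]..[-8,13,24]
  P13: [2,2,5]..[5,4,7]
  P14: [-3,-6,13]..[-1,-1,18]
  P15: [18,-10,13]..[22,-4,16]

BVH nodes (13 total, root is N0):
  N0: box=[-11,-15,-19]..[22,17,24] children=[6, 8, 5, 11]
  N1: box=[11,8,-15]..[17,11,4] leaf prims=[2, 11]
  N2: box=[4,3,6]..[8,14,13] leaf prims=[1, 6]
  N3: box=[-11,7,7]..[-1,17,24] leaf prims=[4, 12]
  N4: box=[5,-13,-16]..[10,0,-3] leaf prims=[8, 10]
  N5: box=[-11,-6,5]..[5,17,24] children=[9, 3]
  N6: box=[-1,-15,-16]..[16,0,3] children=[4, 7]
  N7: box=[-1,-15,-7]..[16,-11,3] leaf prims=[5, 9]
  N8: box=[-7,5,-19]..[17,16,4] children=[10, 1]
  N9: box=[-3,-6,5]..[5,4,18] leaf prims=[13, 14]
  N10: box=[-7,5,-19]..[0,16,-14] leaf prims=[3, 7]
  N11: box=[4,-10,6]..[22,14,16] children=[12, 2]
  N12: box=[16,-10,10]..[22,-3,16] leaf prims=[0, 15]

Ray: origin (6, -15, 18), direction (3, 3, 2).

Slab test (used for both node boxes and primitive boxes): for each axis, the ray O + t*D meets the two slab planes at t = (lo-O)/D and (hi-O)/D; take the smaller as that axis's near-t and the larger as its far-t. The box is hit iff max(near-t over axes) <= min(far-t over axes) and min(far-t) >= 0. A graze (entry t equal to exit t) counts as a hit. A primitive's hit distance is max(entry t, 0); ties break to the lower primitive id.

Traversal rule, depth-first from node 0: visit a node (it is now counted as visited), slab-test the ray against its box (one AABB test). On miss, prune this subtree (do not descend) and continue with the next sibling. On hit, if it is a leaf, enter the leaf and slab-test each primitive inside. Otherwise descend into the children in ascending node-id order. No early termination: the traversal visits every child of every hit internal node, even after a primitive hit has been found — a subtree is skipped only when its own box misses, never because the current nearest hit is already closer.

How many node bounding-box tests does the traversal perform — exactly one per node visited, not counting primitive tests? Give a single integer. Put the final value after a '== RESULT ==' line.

Traverse from the root:
N0 x:[-17/3,16/3] y:[0,32/3] z:[-37/2,3] -> hit [0,3], descend [5, 6, 8, 11]
  N5 x:[-17/3,-1/3] y:[3,32/3] z:[-13/2,3] -> miss, prune
  N6 x:[-7/3,10/3] y:[0,5] z:[-17,-15/2] -> miss, prune
  N8 x:[-13/3,11/3] y:[20/3,31/3] z:[-37/2,-7] -> miss, prune
  N11 x:[-2/3,16/3] y:[5/3,29/3] z:[-6,-1] -> miss, prune

Summary -> nodes [0, 5, 6, 8, 11]; box-tests=5; leaf-entries=0; first=miss

== RESULT ==
5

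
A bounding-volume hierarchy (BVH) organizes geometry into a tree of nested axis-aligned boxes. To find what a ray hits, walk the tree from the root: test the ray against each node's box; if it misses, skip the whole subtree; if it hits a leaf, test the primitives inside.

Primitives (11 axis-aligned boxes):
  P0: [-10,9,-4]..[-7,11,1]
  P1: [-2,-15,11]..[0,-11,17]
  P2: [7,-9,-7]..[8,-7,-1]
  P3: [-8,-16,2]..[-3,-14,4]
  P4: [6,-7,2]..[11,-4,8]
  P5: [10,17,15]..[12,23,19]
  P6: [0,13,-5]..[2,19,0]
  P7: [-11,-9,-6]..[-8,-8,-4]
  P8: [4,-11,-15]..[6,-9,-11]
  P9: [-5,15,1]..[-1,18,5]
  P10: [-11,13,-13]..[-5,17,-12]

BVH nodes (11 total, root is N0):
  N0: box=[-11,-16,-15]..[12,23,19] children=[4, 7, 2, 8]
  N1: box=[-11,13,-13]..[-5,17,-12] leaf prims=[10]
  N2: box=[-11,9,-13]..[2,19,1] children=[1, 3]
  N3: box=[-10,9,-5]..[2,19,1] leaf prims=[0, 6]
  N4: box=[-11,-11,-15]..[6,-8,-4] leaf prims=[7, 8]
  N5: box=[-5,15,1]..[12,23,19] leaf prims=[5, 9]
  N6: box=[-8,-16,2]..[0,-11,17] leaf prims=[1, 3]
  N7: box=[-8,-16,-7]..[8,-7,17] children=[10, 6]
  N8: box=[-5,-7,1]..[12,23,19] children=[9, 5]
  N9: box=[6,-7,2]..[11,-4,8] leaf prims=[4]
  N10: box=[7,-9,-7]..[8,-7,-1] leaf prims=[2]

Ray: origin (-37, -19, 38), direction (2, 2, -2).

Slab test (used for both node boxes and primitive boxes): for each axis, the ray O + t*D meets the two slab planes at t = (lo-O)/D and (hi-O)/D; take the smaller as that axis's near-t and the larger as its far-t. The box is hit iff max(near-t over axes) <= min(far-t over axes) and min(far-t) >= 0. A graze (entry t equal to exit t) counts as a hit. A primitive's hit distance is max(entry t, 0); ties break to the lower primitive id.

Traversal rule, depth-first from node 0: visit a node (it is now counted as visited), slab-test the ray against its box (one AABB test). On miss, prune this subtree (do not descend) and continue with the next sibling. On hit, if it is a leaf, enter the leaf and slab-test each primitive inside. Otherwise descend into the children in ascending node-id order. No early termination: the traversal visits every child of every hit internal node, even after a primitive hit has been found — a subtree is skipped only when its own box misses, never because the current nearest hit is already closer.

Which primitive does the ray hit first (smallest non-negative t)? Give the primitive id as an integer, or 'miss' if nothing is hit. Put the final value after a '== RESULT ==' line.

Walk:
N0 x:[13,49/2] y:[3/2,21] z:[19/2,53/2] -> hit [13,21], descend [2, 4, 7, 8]
  N2 x:[13,39/2] y:[14,19] z:[37/2,51/2] -> hit [37/2,19], descend [1, 3]
    N1 x:[13,16] y:[16,18] z:[25,51/2] -> miss, prune
    N3 x:[27/2,39/2] y:[14,19] z:[37/2,43/2] -> hit [37/2,19] leaf, test {P0(miss), P6@t=19}
  N4 x:[13,43/2] y:[4,11/2] z:[21,53/2] -> miss, prune
  N7 x:[29/2,45/2] y:[3/2,6] z:[21/2,45/2] -> miss, prune
  N8 x:[16,49/2] y:[6,21] z:[19/2,37/2] -> hit [16,37/2], descend [5, 9]
    N5 x:[16,49/2] y:[17,21] z:[19/2,37/2] -> hit [17,37/2] leaf, test {P5(miss), P9@t=17}
    N9 x:[43/2,24] y:[6,15/2] z:[15,18] -> miss, prune

Visited [0, 2, 1, 3, 4, 7, 8, 5, 9]. Tests: 9 box, 2 leaf. Nearest: P9.

== RESULT ==
9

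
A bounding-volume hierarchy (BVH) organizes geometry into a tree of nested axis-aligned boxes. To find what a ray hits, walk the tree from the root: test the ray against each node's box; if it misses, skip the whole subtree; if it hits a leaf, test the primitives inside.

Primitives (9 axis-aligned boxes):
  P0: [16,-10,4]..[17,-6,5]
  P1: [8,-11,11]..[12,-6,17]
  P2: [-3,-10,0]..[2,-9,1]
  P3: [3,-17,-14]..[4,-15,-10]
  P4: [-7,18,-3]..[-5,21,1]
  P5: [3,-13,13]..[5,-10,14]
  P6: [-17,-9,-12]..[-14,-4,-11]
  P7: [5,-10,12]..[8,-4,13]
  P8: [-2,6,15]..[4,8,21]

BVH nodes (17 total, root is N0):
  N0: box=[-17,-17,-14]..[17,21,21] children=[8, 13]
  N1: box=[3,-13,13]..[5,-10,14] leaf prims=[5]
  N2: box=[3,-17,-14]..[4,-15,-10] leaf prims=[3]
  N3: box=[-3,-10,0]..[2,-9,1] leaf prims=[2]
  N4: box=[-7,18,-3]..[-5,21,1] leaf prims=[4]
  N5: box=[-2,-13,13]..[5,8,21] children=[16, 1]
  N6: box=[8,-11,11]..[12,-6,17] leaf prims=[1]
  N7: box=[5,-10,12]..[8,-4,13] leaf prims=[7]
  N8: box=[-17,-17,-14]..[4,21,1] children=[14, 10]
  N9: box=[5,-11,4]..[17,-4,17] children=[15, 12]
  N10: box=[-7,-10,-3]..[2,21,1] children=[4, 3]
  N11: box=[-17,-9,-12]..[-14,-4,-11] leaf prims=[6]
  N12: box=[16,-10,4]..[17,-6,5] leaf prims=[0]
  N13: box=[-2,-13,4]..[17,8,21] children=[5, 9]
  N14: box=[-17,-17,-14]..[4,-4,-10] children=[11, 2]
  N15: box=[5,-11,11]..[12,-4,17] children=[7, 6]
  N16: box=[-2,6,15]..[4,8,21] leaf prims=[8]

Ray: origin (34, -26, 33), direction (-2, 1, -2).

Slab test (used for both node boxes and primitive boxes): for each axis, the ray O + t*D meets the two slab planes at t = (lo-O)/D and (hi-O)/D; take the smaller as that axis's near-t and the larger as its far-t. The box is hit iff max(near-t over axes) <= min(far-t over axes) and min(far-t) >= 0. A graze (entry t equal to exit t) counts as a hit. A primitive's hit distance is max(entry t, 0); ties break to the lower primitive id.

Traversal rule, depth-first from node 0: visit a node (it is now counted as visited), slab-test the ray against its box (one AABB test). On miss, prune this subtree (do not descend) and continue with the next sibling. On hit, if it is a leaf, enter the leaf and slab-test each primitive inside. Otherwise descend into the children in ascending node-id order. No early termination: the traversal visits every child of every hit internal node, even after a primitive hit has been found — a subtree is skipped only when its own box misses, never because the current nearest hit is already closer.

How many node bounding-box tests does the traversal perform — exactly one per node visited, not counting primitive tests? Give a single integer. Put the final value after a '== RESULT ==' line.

Trace the traversal:
N0 x:[17/2,51/2] y:[9,47] z:[6,47/2] -> hit [9,47/2], descend [8, 13]
  N8 x:[15,51/2] y:[9,47] z:[16,47/2] -> hit [16,47/2], descend [10, 14]
    N10 x:[16,41/2] y:[16,47] z:[16,18] -> hit [16,18], descend [3, 4]
      N3 x:[16,37/2] y:[16,17] z:[16,33/2] -> hit [16,33/2] leaf, test {P2@t=16}
      N4 x:[39/2,41/2] y:[44,47] z:[16,18] -> miss, prune
    N14 x:[15,51/2] y:[9,22] z:[43/2,47/2] -> hit [43/2,22], descend [2, 11]
      N2 x:[15,31/2] y:[9,11] z:[43/2,47/2] -> miss, prune
      N11 x:[24,51/2] y:[17,22] z:[22,45/2] -> miss, prune
  N13 x:[17/2,18] y:[13,34] z:[6,29/2] -> hit [13,29/2], descend [5, 9]
    N5 x:[29/2,18] y:[13,34] z:[6,10] -> miss, prune
    N9 x:[17/2,29/2] y:[15,22] z:[8,29/2] -> miss, prune

11 AABB tests over nodes [0, 8, 10, 3, 4, 14, 2, 11, 13, 5, 9]; 1 leaf entered; closest P2.

== RESULT ==
11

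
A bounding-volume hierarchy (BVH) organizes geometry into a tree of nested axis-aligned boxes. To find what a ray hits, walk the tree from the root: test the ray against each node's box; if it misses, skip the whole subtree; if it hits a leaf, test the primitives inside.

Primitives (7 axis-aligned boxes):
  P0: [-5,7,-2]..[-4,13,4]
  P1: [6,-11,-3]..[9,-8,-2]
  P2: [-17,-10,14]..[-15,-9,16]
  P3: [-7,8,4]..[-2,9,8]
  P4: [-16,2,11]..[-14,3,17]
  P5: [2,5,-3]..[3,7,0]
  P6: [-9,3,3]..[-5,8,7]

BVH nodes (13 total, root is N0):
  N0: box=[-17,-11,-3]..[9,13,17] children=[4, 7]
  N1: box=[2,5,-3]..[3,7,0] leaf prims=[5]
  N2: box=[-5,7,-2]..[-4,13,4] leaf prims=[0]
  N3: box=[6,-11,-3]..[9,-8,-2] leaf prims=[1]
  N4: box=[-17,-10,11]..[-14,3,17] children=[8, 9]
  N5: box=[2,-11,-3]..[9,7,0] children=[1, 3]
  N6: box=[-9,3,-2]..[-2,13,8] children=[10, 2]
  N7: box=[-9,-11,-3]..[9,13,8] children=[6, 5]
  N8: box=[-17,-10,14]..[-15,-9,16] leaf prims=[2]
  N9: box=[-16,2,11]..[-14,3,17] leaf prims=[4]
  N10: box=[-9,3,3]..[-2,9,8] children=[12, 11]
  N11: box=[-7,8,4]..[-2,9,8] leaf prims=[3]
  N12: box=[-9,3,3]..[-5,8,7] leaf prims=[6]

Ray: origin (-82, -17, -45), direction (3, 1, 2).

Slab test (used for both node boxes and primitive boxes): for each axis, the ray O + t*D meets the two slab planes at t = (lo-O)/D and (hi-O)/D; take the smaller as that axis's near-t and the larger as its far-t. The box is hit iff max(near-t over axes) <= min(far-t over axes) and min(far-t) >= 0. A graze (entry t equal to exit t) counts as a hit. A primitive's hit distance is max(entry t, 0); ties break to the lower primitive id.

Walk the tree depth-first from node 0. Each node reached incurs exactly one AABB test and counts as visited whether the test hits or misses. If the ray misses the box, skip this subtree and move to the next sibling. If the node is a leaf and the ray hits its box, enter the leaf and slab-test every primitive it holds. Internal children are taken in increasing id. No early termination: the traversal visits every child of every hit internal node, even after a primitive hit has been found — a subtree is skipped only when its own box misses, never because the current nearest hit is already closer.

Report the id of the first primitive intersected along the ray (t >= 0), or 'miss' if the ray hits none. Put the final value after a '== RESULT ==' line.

Traverse from the root:
N0 x:[65/3,91/3] y:[6,30] z:[21,31] -> hit [65/3,30], descend [4, 7]
  N4 x:[65/3,68/3] y:[7,20] z:[28,31] -> miss, prune
  N7 x:[73/3,91/3] y:[6,30] z:[21,53/2] -> hit [73/3,53/2], descend [5, 6]
    N5 x:[28,91/3] y:[6,24] z:[21,45/2] -> miss, prune
    N6 x:[73/3,80/3] y:[20,30] z:[43/2,53/2] -> hit [73/3,53/2], descend [2, 10]
      N2 x:[77/3,26] y:[24,30] z:[43/2,49/2] -> miss, prune
      N10 x:[73/3,80/3] y:[20,26] z:[24,53/2] -> hit [73/3,26], descend [11, 12]
        N11 x:[25,80/3] y:[25,26] z:[49/2,53/2] -> hit [25,26] leaf, test {P3@t=25}
        N12 x:[73/3,77/3] y:[20,25] z:[24,26] -> hit [73/3,25] leaf, test {P6@t=73/3}

9 AABB tests over nodes [0, 4, 7, 5, 6, 2, 10, 11, 12]; 2 leaves entered; closest P6.

== RESULT ==
6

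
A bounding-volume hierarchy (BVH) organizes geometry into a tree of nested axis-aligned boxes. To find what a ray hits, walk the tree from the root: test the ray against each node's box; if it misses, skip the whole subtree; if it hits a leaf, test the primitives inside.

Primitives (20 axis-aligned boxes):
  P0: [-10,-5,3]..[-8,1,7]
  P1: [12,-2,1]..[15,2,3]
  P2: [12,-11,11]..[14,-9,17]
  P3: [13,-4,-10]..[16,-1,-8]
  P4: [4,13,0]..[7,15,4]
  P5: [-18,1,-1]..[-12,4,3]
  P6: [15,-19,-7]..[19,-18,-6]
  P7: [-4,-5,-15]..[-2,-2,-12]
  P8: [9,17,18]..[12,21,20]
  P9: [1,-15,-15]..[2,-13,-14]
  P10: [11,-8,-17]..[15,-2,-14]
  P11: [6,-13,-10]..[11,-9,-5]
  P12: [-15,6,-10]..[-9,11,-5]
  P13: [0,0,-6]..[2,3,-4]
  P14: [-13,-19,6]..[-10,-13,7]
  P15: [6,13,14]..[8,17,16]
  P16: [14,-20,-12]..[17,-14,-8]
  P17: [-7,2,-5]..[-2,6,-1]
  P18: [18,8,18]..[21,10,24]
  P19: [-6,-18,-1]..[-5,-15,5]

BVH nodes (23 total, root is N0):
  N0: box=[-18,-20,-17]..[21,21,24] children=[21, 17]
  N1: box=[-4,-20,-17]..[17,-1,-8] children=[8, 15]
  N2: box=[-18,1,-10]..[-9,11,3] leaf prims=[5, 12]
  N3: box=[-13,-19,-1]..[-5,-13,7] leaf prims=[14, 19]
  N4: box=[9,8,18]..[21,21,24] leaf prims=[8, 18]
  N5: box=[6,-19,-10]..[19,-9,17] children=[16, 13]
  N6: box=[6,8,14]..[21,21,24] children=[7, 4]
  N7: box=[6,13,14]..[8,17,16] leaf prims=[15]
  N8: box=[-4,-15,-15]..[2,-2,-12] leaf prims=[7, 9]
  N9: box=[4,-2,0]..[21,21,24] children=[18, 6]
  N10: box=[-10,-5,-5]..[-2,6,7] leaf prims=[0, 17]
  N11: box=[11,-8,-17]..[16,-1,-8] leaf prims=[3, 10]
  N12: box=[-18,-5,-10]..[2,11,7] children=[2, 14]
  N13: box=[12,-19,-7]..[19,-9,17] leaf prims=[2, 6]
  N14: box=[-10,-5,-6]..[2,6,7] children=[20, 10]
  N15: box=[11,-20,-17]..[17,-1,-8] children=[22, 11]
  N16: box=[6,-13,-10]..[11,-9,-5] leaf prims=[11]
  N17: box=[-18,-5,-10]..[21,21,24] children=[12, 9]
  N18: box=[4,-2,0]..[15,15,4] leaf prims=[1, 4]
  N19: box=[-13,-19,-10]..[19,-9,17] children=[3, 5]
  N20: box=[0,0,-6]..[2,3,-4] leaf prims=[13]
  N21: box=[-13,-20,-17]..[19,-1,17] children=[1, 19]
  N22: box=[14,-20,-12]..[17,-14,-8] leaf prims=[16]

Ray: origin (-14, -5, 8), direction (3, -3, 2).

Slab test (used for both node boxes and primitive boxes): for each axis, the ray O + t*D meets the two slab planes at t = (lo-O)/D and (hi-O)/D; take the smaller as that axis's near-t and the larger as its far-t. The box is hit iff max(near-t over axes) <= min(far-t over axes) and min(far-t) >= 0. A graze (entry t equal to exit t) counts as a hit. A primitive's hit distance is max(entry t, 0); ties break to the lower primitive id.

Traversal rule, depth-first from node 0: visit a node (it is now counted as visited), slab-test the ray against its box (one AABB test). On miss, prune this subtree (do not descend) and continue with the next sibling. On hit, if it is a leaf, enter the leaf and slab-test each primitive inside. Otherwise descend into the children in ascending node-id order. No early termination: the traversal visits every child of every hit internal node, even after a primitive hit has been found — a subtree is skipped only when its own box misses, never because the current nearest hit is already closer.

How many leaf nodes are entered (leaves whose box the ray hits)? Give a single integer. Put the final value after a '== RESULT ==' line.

Walk:
N0 x:[-4/3,35/3] y:[-26/3,5] z:[-25/2,8] -> hit [-4/3,5], descend [17, 21]
  N17 x:[-4/3,35/3] y:[-26/3,0] z:[-9,8] -> hit [-4/3,0], descend [9, 12]
    N9 x:[6,35/3] y:[-26/3,-1] z:[-4,8] -> miss, prune
    N12 x:[-4/3,16/3] y:[-16/3,0] z:[-9,-1/2] -> miss, prune
  N21 x:[1/3,11] y:[-4/3,5] z:[-25/2,9/2] -> hit [1/3,9/2], descend [1, 19]
    N1 x:[10/3,31/3] y:[-4/3,5] z:[-25/2,-8] -> miss, prune
    N19 x:[1/3,11] y:[4/3,14/3] z:[-9,9/2] -> hit [4/3,9/2], descend [3, 5]
      N3 x:[1/3,3] y:[8/3,14/3] z:[-9/2,-1/2] -> miss, prune
      N5 x:[20/3,11] y:[4/3,14/3] z:[-9,9/2] -> miss, prune

Summary -> nodes [0, 17, 9, 12, 21, 1, 19, 3, 5]; box-tests=9; leaf-entries=0; first=miss

== RESULT ==
0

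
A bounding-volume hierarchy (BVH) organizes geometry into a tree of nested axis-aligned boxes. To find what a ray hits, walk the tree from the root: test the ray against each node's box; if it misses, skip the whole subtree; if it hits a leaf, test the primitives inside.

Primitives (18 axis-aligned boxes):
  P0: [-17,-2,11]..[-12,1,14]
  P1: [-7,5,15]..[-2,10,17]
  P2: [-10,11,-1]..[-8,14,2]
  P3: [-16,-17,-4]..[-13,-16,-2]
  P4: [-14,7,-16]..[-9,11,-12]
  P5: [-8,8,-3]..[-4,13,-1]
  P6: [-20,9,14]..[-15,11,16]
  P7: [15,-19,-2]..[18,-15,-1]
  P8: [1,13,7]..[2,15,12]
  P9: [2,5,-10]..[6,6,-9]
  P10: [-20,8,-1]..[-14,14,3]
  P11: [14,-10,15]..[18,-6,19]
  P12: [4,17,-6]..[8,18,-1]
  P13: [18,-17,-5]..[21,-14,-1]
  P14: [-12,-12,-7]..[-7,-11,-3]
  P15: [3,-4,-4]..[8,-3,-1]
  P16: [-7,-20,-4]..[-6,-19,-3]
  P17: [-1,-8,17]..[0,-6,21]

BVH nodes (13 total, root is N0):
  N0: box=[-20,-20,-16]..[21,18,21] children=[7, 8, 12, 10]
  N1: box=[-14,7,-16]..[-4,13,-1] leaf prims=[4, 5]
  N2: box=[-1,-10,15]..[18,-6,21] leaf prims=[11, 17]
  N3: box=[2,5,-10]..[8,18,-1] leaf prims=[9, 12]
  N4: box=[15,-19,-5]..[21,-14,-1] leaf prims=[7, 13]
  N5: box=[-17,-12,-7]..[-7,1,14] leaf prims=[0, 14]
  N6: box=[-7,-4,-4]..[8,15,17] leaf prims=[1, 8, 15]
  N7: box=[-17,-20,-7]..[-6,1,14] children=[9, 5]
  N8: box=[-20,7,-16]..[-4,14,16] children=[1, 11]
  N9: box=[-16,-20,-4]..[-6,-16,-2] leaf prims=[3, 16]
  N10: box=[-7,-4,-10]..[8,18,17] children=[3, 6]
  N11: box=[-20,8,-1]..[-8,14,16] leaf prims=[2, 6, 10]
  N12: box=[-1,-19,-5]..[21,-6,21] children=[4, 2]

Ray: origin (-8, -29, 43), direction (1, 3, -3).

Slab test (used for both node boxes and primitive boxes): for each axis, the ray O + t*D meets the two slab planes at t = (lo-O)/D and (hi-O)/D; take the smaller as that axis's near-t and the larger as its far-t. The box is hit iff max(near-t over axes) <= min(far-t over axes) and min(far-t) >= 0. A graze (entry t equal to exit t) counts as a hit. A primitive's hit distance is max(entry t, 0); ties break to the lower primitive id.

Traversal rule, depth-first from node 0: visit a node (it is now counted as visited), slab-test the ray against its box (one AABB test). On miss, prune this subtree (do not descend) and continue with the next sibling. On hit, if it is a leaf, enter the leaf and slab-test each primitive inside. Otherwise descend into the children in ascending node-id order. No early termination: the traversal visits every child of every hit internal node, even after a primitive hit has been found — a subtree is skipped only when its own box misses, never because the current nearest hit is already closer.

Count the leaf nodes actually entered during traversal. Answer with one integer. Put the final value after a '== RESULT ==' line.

Walk:
N0 x:[-12,29] y:[3,47/3] z:[22/3,59/3] -> hit [22/3,47/3], descend [7, 8, 10, 12]
  N7 x:[-9,2] y:[3,10] z:[29/3,50/3] -> miss, prune
  N8 x:[-12,4] y:[12,43/3] z:[9,59/3] -> miss, prune
  N10 x:[1,16] y:[25/3,47/3] z:[26/3,53/3] -> hit [26/3,47/3], descend [3, 6]
    N3 x:[10,16] y:[34/3,47/3] z:[44/3,53/3] -> hit [44/3,47/3] leaf, test {P9(miss), P12@t=46/3}
    N6 x:[1,16] y:[25/3,44/3] z:[26/3,47/3] -> hit [26/3,44/3] leaf, test {P1(miss), P8(miss), P15(miss)}
  N12 x:[7,29] y:[10/3,23/3] z:[22/3,16] -> hit [22/3,23/3], descend [2, 4]
    N2 x:[7,26] y:[19/3,23/3] z:[22/3,28/3] -> hit [22/3,23/3] leaf, test {P11(miss), P17@t=22/3}
    N4 x:[23,29] y:[10/3,5] z:[44/3,16] -> miss, prune

Visited [0, 7, 8, 10, 3, 6, 12, 2, 4]. Tests: 9 box, 3 leaf. Nearest: P17.

== RESULT ==
3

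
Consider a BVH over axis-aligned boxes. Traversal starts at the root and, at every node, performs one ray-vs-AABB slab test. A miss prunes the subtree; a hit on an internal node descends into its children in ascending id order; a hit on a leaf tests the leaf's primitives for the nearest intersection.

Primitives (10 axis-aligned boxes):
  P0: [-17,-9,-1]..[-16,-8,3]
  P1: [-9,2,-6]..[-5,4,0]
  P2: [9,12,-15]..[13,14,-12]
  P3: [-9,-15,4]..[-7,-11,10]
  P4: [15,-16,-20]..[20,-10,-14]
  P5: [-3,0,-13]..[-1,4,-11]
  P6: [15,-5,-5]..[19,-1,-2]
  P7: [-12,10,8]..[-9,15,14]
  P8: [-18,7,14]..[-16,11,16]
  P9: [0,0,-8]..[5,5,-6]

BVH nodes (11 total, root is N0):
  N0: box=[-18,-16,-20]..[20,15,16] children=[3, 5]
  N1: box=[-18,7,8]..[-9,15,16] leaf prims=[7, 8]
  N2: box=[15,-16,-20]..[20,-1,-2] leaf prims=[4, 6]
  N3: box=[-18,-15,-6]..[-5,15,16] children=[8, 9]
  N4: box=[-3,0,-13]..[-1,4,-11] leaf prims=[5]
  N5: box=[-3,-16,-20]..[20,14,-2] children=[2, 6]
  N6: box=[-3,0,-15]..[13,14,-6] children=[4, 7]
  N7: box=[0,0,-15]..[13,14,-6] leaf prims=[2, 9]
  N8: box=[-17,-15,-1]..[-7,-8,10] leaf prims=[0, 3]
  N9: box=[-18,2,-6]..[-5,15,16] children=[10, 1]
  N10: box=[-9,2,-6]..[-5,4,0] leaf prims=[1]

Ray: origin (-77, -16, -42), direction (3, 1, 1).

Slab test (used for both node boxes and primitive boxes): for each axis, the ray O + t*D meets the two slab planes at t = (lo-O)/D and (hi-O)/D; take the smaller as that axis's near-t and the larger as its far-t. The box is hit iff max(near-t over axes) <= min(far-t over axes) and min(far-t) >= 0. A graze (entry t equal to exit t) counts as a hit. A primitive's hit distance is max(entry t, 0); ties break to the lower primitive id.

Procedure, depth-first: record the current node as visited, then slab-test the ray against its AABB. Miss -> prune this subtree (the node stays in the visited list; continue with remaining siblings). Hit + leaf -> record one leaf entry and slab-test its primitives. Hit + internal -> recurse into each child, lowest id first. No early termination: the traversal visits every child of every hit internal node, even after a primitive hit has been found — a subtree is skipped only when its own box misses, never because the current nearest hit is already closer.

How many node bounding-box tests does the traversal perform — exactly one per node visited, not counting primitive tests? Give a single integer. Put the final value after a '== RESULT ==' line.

Trace the traversal:
N0 x:[59/3,97/3] y:[0,31] z:[22,58] -> hit [22,31], descend [3, 5]
  N3 x:[59/3,24] y:[1,31] z:[36,58] -> miss, prune
  N5 x:[74/3,97/3] y:[0,30] z:[22,40] -> hit [74/3,30], descend [2, 6]
    N2 x:[92/3,97/3] y:[0,15] z:[22,40] -> miss, prune
    N6 x:[74/3,30] y:[16,30] z:[27,36] -> hit [27,30], descend [4, 7]
      N4 x:[74/3,76/3] y:[16,20] z:[29,31] -> miss, prune
      N7 x:[77/3,30] y:[16,30] z:[27,36] -> hit [27,30] leaf, test {P2@t=86/3, P9(miss)}

7 AABB tests over nodes [0, 3, 5, 2, 6, 4, 7]; 1 leaf entered; closest P2.

== RESULT ==
7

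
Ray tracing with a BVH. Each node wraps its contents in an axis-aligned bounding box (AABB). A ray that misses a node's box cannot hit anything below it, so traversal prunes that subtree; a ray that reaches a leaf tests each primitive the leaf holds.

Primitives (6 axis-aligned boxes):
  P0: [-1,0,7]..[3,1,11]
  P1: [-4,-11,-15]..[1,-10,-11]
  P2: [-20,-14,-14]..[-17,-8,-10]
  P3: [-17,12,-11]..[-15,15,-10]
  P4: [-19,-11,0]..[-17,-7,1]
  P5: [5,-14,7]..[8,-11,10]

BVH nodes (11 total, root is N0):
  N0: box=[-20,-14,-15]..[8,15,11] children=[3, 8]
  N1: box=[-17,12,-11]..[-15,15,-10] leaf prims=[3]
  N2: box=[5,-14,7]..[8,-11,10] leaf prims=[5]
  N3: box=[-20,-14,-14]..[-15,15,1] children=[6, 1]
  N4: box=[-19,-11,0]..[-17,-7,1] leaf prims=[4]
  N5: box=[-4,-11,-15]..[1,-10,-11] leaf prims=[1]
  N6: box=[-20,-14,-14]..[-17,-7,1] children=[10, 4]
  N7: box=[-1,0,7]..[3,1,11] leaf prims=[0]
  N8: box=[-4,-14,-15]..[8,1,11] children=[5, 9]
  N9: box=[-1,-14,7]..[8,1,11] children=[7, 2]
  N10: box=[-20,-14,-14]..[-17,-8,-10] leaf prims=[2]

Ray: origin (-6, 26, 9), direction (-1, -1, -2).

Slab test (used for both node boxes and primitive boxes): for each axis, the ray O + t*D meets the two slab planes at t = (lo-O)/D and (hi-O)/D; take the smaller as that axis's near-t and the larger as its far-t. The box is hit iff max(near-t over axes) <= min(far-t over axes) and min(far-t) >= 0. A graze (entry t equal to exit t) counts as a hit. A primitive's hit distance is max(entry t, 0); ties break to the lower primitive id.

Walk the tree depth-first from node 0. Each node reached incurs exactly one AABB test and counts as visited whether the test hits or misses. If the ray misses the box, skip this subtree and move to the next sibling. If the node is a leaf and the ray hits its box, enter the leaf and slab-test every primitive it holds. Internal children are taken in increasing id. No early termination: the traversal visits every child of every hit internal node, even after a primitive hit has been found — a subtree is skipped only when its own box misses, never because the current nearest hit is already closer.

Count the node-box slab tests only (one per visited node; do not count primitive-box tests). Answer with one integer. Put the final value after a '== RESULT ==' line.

Traverse from the root:
N0 x:[-14,14] y:[11,40] z:[-1,12] -> hit [11,12], descend [3, 8]
  N3 x:[9,14] y:[11,40] z:[4,23/2] -> hit [11,23/2], descend [1, 6]
    N1 x:[9,11] y:[11,14] z:[19/2,10] -> miss, prune
    N6 x:[11,14] y:[33,40] z:[4,23/2] -> miss, prune
  N8 x:[-14,-2] y:[25,40] z:[-1,12] -> miss, prune

Summary -> nodes [0, 3, 1, 6, 8]; box-tests=5; leaf-entries=0; first=miss

== RESULT ==
5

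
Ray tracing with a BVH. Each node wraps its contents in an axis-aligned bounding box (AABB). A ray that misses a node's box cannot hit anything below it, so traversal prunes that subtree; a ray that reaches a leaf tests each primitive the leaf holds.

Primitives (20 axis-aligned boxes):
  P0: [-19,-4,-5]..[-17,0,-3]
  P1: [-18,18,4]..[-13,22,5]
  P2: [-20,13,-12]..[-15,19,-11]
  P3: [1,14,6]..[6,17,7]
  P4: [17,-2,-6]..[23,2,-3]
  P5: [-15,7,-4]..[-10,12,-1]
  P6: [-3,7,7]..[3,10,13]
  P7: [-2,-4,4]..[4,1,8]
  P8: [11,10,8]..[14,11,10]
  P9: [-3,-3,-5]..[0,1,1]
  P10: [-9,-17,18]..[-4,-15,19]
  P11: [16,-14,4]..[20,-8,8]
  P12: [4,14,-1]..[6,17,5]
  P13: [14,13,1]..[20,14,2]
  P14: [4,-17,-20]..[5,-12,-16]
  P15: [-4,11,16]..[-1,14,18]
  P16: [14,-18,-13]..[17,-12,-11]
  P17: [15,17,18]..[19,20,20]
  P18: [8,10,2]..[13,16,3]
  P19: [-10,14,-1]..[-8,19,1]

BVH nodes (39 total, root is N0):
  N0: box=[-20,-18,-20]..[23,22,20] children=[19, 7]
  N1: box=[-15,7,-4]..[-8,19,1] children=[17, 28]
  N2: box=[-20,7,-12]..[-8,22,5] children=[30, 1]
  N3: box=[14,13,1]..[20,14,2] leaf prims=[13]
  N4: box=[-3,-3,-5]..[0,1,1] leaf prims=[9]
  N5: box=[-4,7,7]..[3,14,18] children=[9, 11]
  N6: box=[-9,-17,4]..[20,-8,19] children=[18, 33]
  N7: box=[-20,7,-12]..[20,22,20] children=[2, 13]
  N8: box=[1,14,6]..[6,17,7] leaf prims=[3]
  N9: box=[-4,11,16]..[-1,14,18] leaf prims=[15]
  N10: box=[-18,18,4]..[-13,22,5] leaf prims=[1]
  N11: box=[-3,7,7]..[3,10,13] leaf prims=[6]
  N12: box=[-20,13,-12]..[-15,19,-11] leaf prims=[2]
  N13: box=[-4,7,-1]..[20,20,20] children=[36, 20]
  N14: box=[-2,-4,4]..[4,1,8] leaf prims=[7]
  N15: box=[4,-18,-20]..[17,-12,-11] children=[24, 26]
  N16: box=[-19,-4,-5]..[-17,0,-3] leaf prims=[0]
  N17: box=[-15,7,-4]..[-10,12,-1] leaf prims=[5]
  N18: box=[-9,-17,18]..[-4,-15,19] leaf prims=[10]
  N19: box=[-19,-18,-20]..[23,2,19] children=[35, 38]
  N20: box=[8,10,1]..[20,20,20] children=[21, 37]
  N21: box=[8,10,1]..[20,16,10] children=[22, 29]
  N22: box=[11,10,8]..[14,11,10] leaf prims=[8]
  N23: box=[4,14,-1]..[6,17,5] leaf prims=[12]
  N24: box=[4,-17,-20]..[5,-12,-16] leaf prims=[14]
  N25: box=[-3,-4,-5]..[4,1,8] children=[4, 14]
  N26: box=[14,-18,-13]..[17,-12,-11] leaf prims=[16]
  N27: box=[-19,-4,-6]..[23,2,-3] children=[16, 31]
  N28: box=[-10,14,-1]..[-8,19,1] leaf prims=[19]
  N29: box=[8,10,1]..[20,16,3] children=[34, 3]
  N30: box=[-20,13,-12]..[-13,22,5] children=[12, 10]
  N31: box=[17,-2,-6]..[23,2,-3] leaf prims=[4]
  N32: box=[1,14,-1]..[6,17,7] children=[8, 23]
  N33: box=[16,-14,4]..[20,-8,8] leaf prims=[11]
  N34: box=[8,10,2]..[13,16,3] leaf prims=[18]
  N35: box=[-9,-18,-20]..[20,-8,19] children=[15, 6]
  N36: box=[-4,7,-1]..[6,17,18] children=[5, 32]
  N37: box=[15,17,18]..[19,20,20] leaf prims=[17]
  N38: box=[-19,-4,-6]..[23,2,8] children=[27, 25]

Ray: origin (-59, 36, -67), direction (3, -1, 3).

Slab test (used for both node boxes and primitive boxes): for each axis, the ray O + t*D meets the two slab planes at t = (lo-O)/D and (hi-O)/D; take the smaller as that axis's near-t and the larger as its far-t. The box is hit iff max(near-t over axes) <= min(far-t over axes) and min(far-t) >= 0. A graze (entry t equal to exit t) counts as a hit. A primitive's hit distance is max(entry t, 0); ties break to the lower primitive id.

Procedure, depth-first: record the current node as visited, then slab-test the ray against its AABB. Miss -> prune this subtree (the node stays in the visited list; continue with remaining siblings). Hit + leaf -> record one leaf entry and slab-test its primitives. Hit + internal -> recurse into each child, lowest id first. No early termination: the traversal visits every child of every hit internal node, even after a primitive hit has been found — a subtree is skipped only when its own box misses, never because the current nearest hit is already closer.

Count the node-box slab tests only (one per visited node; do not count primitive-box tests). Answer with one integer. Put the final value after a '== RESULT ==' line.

Walk:
N0 x:[13,82/3] y:[14,54] z:[47/3,29] -> hit [47/3,82/3], descend [7, 19]
  N7 x:[13,79/3] y:[14,29] z:[55/3,29] -> hit [55/3,79/3], descend [2, 13]
    N2 x:[13,17] y:[14,29] z:[55/3,24] -> miss, prune
    N13 x:[55/3,79/3] y:[16,29] z:[22,29] -> hit [22,79/3], descend [20, 36]
      N20 x:[67/3,79/3] y:[16,26] z:[68/3,29] -> hit [68/3,26], descend [21, 37]
        N21 x:[67/3,79/3] y:[20,26] z:[68/3,77/3] -> hit [68/3,77/3], descend [22, 29]
          N22 x:[70/3,73/3] y:[25,26] z:[25,77/3] -> miss, prune
          N29 x:[67/3,79/3] y:[20,26] z:[68/3,70/3] -> hit [68/3,70/3], descend [3, 34]
            N3 x:[73/3,79/3] y:[22,23] z:[68/3,23] -> miss, prune
            N34 x:[67/3,24] y:[20,26] z:[23,70/3] -> hit [23,70/3] leaf, test {P18@t=23}
        N37 x:[74/3,26] y:[16,19] z:[85/3,29] -> miss, prune
      N36 x:[55/3,65/3] y:[19,29] z:[22,85/3] -> miss, prune
  N19 x:[40/3,82/3] y:[34,54] z:[47/3,86/3] -> miss, prune

13 AABB tests over nodes [0, 7, 2, 13, 20, 21, 22, 29, 3, 34, 37, 36, 19]; 1 leaf entered; closest P18.

== RESULT ==
13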